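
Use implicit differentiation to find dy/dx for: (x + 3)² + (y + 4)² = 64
Apply d/dx to both sides, remembering that y depends on x. Each occurrence of y therefore brings in a y' = dy/dx via the chain rule.

With F(x, y) equal to the left-hand side minus the right, differentiate F term by term:
  d/dx[(x + 3)^2] = 2x + 6
  d/dx[(y + 4)^2] = 2·y'(y + 4)
  d/dx[-64] = 0
Adding these up, d/dx[F] = 0 becomes
  (2x + 6) + (2y + 8)·y' = 0,
so isolating y',
  dy/dx = -(2x + 6)/(2y + 8) = (-x - 3)/(y + 4)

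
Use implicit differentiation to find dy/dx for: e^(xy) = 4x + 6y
Take d/dx of both sides. Since y is implicitly a function of x, the chain rule attaches a y' = dy/dx factor whenever we differentiate through y.

Set F(x, y) = (left side) − (right side), so the curve is F = 0. Differentiating each term of F:
  d/dx[-4x] = -4
  d/dx[-6y] = -6·y'
  d/dx[e^(xy)] = (x·y' + y)·e^(xy)

Collecting, the y'-free part is the partial derivative in x and the y' coefficient is the partial derivative in y:
  ∂F/∂x = y·e^(xy) - 4
  ∂F/∂y = x·e^(xy) - 6

so d/dx[F(x, y(x))] = ∂F/∂x + (∂F/∂y)·y' = 0. Rearranging,
  dy/dx = -(∂F/∂x)/(∂F/∂y) = -(y·e^(xy) - 4)/(x·e^(xy) - 6) = (-y·e^(xy) + 4)/(x·e^(xy) - 6)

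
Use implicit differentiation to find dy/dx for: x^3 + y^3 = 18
Apply d/dx to both sides, remembering that y depends on x. Each occurrence of y therefore brings in a y' = dy/dx via the chain rule.

With F(x, y) equal to the left-hand side minus the right, differentiate F term by term:
  d/dx[x^3] = 3x^2
  d/dx[y^3] = 3y^2·y'
  d/dx[-18] = 0
Adding these up, d/dx[F] = 0 becomes
  (3x^2) + (3y^2)·y' = 0,
so isolating y',
  dy/dx = -(3x^2)/(3y^2) = -x^2/y^2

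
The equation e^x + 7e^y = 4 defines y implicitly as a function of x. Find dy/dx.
Take d/dx of both sides. Since y is implicitly a function of x, the chain rule attaches a y' = dy/dx factor whenever we differentiate through y.

Set F(x, y) = (left side) − (right side), so the curve is F = 0. Differentiating each term of F:
  d/dx[e^(x)] = e^(x)
  d/dx[7e^(y)] = 7·y'·e^(y)
  d/dx[-4] = 0

Collecting, the y'-free part is the partial derivative in x and the y' coefficient is the partial derivative in y:
  ∂F/∂x = e^(x)
  ∂F/∂y = 7e^(y)

so d/dx[F(x, y(x))] = ∂F/∂x + (∂F/∂y)·y' = 0. Rearranging,
  dy/dx = -(∂F/∂x)/(∂F/∂y) = -(e^(x))/(7e^(y)) = -e^(x - y)/7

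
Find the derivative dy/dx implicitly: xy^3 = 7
Differentiate both sides with respect to x, treating y as y(x). By the chain rule, any term containing y contributes a factor of y' = dy/dx when we differentiate it.

Move every term to one side and write the relation as F(x, y) = 0. Term by term,
  d/dx[xy^3] = 3xy^2·y' + y^3
  d/dx[-7] = 0

The pieces without y' make up ∂F/∂x and the coefficient of y' is ∂F/∂y:
  ∂F/∂x = y^3,
  ∂F/∂y = 3xy^2.

Since d/dx[F] = ∂F/∂x + (∂F/∂y)·y' = 0, solve for y':
  (∂F/∂y)·y' = -∂F/∂x
  dy/dx = -(∂F/∂x)/(∂F/∂y) = -(y^3)/(3xy^2) = -y/(3x)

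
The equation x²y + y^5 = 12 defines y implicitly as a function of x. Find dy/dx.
Differentiate both sides with respect to x, treating y as y(x). By the chain rule, any term containing y contributes a factor of y' = dy/dx when we differentiate it.

Move every term to one side and write the relation as F(x, y) = 0. Term by term,
  d/dx[x^2y] = x^2·y' + 2xy
  d/dx[y^5] = 5y^4·y'
  d/dx[-12] = 0

The pieces without y' make up ∂F/∂x and the coefficient of y' is ∂F/∂y:
  ∂F/∂x = 2xy,
  ∂F/∂y = x^2 + 5y^4.

Since d/dx[F] = ∂F/∂x + (∂F/∂y)·y' = 0, solve for y':
  (∂F/∂y)·y' = -∂F/∂x
  dy/dx = -(∂F/∂x)/(∂F/∂y) = -(2xy)/(x^2 + 5y^4) = -2xy/(x^2 + 5y^4)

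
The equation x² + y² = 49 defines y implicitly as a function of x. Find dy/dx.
Take d/dx of both sides. Since y is implicitly a function of x, the chain rule attaches a y' = dy/dx factor whenever we differentiate through y.

Set F(x, y) = (left side) − (right side), so the curve is F = 0. Differentiating each term of F:
  d/dx[x^2] = 2x
  d/dx[y^2] = 2y·y'
  d/dx[-49] = 0

Collecting, the y'-free part is the partial derivative in x and the y' coefficient is the partial derivative in y:
  ∂F/∂x = 2x
  ∂F/∂y = 2y

so d/dx[F(x, y(x))] = ∂F/∂x + (∂F/∂y)·y' = 0. Rearranging,
  dy/dx = -(∂F/∂x)/(∂F/∂y) = -(2x)/(2y) = -x/y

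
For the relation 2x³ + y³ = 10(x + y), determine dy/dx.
Apply d/dx to both sides, remembering that y depends on x. Each occurrence of y therefore brings in a y' = dy/dx via the chain rule.

With F(x, y) equal to the left-hand side minus the right, differentiate F term by term:
  d/dx[2x^3] = 6x^2
  d/dx[-10x] = -10
  d/dx[y^3] = 3y^2·y'
  d/dx[-10y] = -10·y'
Adding these up, d/dx[F] = 0 becomes
  (6x^2 - 10) + (3y^2 - 10)·y' = 0,
so isolating y',
  dy/dx = -(6x^2 - 10)/(3y^2 - 10) = 2(5 - 3x^2)/(3y^2 - 10)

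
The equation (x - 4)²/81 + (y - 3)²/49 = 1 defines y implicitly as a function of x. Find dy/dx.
Differentiate the relation implicitly: treat y = y(x) and apply the chain rule, so every y-derivative picks up a y' = dy/dx factor.

With everything moved to the left-hand side, differentiate term by term:
  d/dx[(x - 4)^2/81] = 2x/81 - 8/81
  d/dx[(y - 3)^2/49] = 2·y'(y - 3)/49
  d/dx[-1] = 0

Separating the contributions that come from x directly and those that come through y:
  without y':      2x/81 - 8/81
  multiplying y':  2y/49 - 6/49

so (2x/81 - 8/81) + (2y/49 - 6/49)·y' = 0, and therefore
  dy/dx = -(2x/81 - 8/81)/(2y/49 - 6/49)
        = -(2(x - 4)/81)/(2(y - 3)/49) = 49(4 - x)/(81(y - 3))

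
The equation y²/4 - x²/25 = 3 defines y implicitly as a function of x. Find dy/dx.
Take d/dx of both sides. Since y is implicitly a function of x, the chain rule attaches a y' = dy/dx factor whenever we differentiate through y.

Set F(x, y) = (left side) − (right side), so the curve is F = 0. Differentiating each term of F:
  d/dx[-x^2/25] = -2x/25
  d/dx[y^2/4] = y·y'/2
  d/dx[-3] = 0

Collecting, the y'-free part is the partial derivative in x and the y' coefficient is the partial derivative in y:
  ∂F/∂x = -2x/25
  ∂F/∂y = y/2

so d/dx[F(x, y(x))] = ∂F/∂x + (∂F/∂y)·y' = 0. Rearranging,
  dy/dx = -(∂F/∂x)/(∂F/∂y) = -(-2x/25)/(y/2) = 4x/(25y)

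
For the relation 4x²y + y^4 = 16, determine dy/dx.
Differentiate the relation implicitly: treat y = y(x) and apply the chain rule, so every y-derivative picks up a y' = dy/dx factor.

With everything moved to the left-hand side, differentiate term by term:
  d/dx[4x^2y] = 4x^2·y' + 8xy
  d/dx[y^4] = 4y^3·y'
  d/dx[-16] = 0

Separating the contributions that come from x directly and those that come through y:
  without y':      8xy
  multiplying y':  4x^2 + 4y^3

so (8xy) + (4x^2 + 4y^3)·y' = 0, and therefore
  dy/dx = -(8xy)/(4x^2 + 4y^3) = -2xy/(x^2 + y^3)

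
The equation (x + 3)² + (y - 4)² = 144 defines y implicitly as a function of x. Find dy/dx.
Differentiate both sides with respect to x, treating y as y(x). By the chain rule, any term containing y contributes a factor of y' = dy/dx when we differentiate it.

Move every term to one side and write the relation as F(x, y) = 0. Term by term,
  d/dx[(x + 3)^2] = 2x + 6
  d/dx[(y - 4)^2] = 2·y'(y - 4)
  d/dx[-144] = 0

The pieces without y' make up ∂F/∂x and the coefficient of y' is ∂F/∂y:
  ∂F/∂x = 2x + 6,
  ∂F/∂y = 2y - 8.

Since d/dx[F] = ∂F/∂x + (∂F/∂y)·y' = 0, solve for y':
  (∂F/∂y)·y' = -∂F/∂x
  dy/dx = -(∂F/∂x)/(∂F/∂y) = -(2x + 6)/(2y - 8) = (-x - 3)/(y - 4)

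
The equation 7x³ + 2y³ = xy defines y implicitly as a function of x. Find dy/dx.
Differentiate both sides with respect to x, treating y as y(x). By the chain rule, any term containing y contributes a factor of y' = dy/dx when we differentiate it.

Move every term to one side and write the relation as F(x, y) = 0. Term by term,
  d/dx[7x^3] = 21x^2
  d/dx[-xy] = -x·y' - y
  d/dx[2y^3] = 6y^2·y'

The pieces without y' make up ∂F/∂x and the coefficient of y' is ∂F/∂y:
  ∂F/∂x = 21x^2 - y,
  ∂F/∂y = -x + 6y^2.

Since d/dx[F] = ∂F/∂x + (∂F/∂y)·y' = 0, solve for y':
  (∂F/∂y)·y' = -∂F/∂x
  dy/dx = -(∂F/∂x)/(∂F/∂y) = -(21x^2 - y)/(-x + 6y^2) = (21x^2 - y)/(x - 6y^2)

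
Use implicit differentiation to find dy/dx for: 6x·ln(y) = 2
Differentiate both sides with respect to x, treating y as y(x). By the chain rule, any term containing y contributes a factor of y' = dy/dx when we differentiate it.

Move every term to one side and write the relation as F(x, y) = 0. Term by term,
  d/dx[6x·ln(y)] = 6x·y'/y + 6ln(y)
  d/dx[-2] = 0

The pieces without y' make up ∂F/∂x and the coefficient of y' is ∂F/∂y:
  ∂F/∂x = 6ln(y),
  ∂F/∂y = 6x/y.

Since d/dx[F] = ∂F/∂x + (∂F/∂y)·y' = 0, solve for y':
  (∂F/∂y)·y' = -∂F/∂x
  dy/dx = -(∂F/∂x)/(∂F/∂y) = -(6ln(y))/(6x/y) = -y·ln(y)/x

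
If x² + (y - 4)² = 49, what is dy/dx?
Apply d/dx to both sides, remembering that y depends on x. Each occurrence of y therefore brings in a y' = dy/dx via the chain rule.

With F(x, y) equal to the left-hand side minus the right, differentiate F term by term:
  d/dx[x^2] = 2x
  d/dx[(y - 4)^2] = 2·y'(y - 4)
  d/dx[-49] = 0
Adding these up, d/dx[F] = 0 becomes
  (2x) + (2y - 8)·y' = 0,
so isolating y',
  dy/dx = -(2x)/(2y - 8) = -x/(y - 4)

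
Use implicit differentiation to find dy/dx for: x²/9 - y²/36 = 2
Differentiate the relation implicitly: treat y = y(x) and apply the chain rule, so every y-derivative picks up a y' = dy/dx factor.

With everything moved to the left-hand side, differentiate term by term:
  d/dx[x^2/9] = 2x/9
  d/dx[-y^2/36] = -y·y'/18
  d/dx[-2] = 0

Separating the contributions that come from x directly and those that come through y:
  without y':      2x/9
  multiplying y':  -y/18

so (2x/9) + (-y/18)·y' = 0, and therefore
  dy/dx = -(2x/9)/(-y/18) = 4x/y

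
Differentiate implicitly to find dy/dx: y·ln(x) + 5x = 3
Apply d/dx to both sides, remembering that y depends on x. Each occurrence of y therefore brings in a y' = dy/dx via the chain rule.

With F(x, y) equal to the left-hand side minus the right, differentiate F term by term:
  d/dx[5x] = 5
  d/dx[y·ln(x)] = y'·ln(x) + y/x
  d/dx[-3] = 0
Adding these up, d/dx[F] = 0 becomes
  (5 + y/x) + (ln(x))·y' = 0,
so isolating y',
  dy/dx = -(5 + y/x)/(ln(x))
        = -((5x + y)/x)/(ln(x)) = (-5x - y)/(x·ln(x))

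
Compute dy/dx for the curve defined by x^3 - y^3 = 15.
Apply d/dx to both sides, remembering that y depends on x. Each occurrence of y therefore brings in a y' = dy/dx via the chain rule.

With F(x, y) equal to the left-hand side minus the right, differentiate F term by term:
  d/dx[x^3] = 3x^2
  d/dx[-y^3] = -3y^2·y'
  d/dx[-15] = 0
Adding these up, d/dx[F] = 0 becomes
  (3x^2) + (-3y^2)·y' = 0,
so isolating y',
  dy/dx = -(3x^2)/(-3y^2) = x^2/y^2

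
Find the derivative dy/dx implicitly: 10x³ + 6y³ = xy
Differentiate the relation implicitly: treat y = y(x) and apply the chain rule, so every y-derivative picks up a y' = dy/dx factor.

With everything moved to the left-hand side, differentiate term by term:
  d/dx[10x^3] = 30x^2
  d/dx[-xy] = -x·y' - y
  d/dx[6y^3] = 18y^2·y'

Separating the contributions that come from x directly and those that come through y:
  without y':      30x^2 - y
  multiplying y':  -x + 18y^2

so (30x^2 - y) + (-x + 18y^2)·y' = 0, and therefore
  dy/dx = -(30x^2 - y)/(-x + 18y^2) = (30x^2 - y)/(x - 18y^2)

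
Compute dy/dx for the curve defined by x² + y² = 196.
Take d/dx of both sides. Since y is implicitly a function of x, the chain rule attaches a y' = dy/dx factor whenever we differentiate through y.

Set F(x, y) = (left side) − (right side), so the curve is F = 0. Differentiating each term of F:
  d/dx[x^2] = 2x
  d/dx[y^2] = 2y·y'
  d/dx[-196] = 0

Collecting, the y'-free part is the partial derivative in x and the y' coefficient is the partial derivative in y:
  ∂F/∂x = 2x
  ∂F/∂y = 2y

so d/dx[F(x, y(x))] = ∂F/∂x + (∂F/∂y)·y' = 0. Rearranging,
  dy/dx = -(∂F/∂x)/(∂F/∂y) = -(2x)/(2y) = -x/y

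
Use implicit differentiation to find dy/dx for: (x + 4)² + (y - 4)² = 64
Take d/dx of both sides. Since y is implicitly a function of x, the chain rule attaches a y' = dy/dx factor whenever we differentiate through y.

Set F(x, y) = (left side) − (right side), so the curve is F = 0. Differentiating each term of F:
  d/dx[(x + 4)^2] = 2x + 8
  d/dx[(y - 4)^2] = 2·y'(y - 4)
  d/dx[-64] = 0

Collecting, the y'-free part is the partial derivative in x and the y' coefficient is the partial derivative in y:
  ∂F/∂x = 2x + 8
  ∂F/∂y = 2y - 8

so d/dx[F(x, y(x))] = ∂F/∂x + (∂F/∂y)·y' = 0. Rearranging,
  dy/dx = -(∂F/∂x)/(∂F/∂y) = -(2x + 8)/(2y - 8) = (-x - 4)/(y - 4)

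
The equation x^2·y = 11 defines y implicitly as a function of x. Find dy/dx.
Take d/dx of both sides. Since y is implicitly a function of x, the chain rule attaches a y' = dy/dx factor whenever we differentiate through y.

Set F(x, y) = (left side) − (right side), so the curve is F = 0. Differentiating each term of F:
  d/dx[x^2y] = x^2·y' + 2xy
  d/dx[-11] = 0

Collecting, the y'-free part is the partial derivative in x and the y' coefficient is the partial derivative in y:
  ∂F/∂x = 2xy
  ∂F/∂y = x^2

so d/dx[F(x, y(x))] = ∂F/∂x + (∂F/∂y)·y' = 0. Rearranging,
  dy/dx = -(∂F/∂x)/(∂F/∂y) = -(2xy)/(x^2) = -2y/x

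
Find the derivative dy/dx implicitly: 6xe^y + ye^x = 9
Differentiate the relation implicitly: treat y = y(x) and apply the chain rule, so every y-derivative picks up a y' = dy/dx factor.

With everything moved to the left-hand side, differentiate term by term:
  d/dx[6x·e^(y)] = 6x·y'·e^(y) + 6e^(y)
  d/dx[y·e^(x)] = y·e^(x) + y'·e^(x)
  d/dx[-9] = 0

Separating the contributions that come from x directly and those that come through y:
  without y':      y·e^(x) + 6e^(y)
  multiplying y':  6x·e^(y) + e^(x)

so (y·e^(x) + 6e^(y)) + (6x·e^(y) + e^(x))·y' = 0, and therefore
  dy/dx = -(y·e^(x) + 6e^(y))/(6x·e^(y) + e^(x)) = (-y·e^(x) - 6e^(y))/(6x·e^(y) + e^(x))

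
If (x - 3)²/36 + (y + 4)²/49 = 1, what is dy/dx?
Differentiate the relation implicitly: treat y = y(x) and apply the chain rule, so every y-derivative picks up a y' = dy/dx factor.

With everything moved to the left-hand side, differentiate term by term:
  d/dx[(x - 3)^2/36] = x/18 - 1/6
  d/dx[(y + 4)^2/49] = 2·y'(y + 4)/49
  d/dx[-1] = 0

Separating the contributions that come from x directly and those that come through y:
  without y':      x/18 - 1/6
  multiplying y':  2y/49 + 8/49

so (x/18 - 1/6) + (2y/49 + 8/49)·y' = 0, and therefore
  dy/dx = -(x/18 - 1/6)/(2y/49 + 8/49)
        = -((x - 3)/18)/(2(y + 4)/49) = 49(3 - x)/(36(y + 4))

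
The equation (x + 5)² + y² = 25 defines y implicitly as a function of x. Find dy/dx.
Apply d/dx to both sides, remembering that y depends on x. Each occurrence of y therefore brings in a y' = dy/dx via the chain rule.

With F(x, y) equal to the left-hand side minus the right, differentiate F term by term:
  d/dx[y^2] = 2y·y'
  d/dx[(x + 5)^2] = 2x + 10
  d/dx[-25] = 0
Adding these up, d/dx[F] = 0 becomes
  (2x + 10) + (2y)·y' = 0,
so isolating y',
  dy/dx = -(2x + 10)/(2y) = (-x - 5)/y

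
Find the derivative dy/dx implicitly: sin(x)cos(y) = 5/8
Take d/dx of both sides. Since y is implicitly a function of x, the chain rule attaches a y' = dy/dx factor whenever we differentiate through y.

Set F(x, y) = (left side) − (right side), so the curve is F = 0. Differentiating each term of F:
  d/dx[sin(x)·cos(y)] = -y'·sin(x)·sin(y) + cos(x)·cos(y)
  d/dx[-5/8] = 0

Collecting, the y'-free part is the partial derivative in x and the y' coefficient is the partial derivative in y:
  ∂F/∂x = cos(x)·cos(y)
  ∂F/∂y = -sin(x)·sin(y)

so d/dx[F(x, y(x))] = ∂F/∂x + (∂F/∂y)·y' = 0. Rearranging,
  dy/dx = -(∂F/∂x)/(∂F/∂y) = -(cos(x)·cos(y))/(-sin(x)·sin(y)) = 1/(tan(x)·tan(y))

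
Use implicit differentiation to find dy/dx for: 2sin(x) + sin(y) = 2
Differentiate the relation implicitly: treat y = y(x) and apply the chain rule, so every y-derivative picks up a y' = dy/dx factor.

With everything moved to the left-hand side, differentiate term by term:
  d/dx[2sin(x)] = 2cos(x)
  d/dx[sin(y)] = y'·cos(y)
  d/dx[-2] = 0

Separating the contributions that come from x directly and those that come through y:
  without y':      2cos(x)
  multiplying y':  cos(y)

so (2cos(x)) + (cos(y))·y' = 0, and therefore
  dy/dx = -(2cos(x))/(cos(y)) = -2cos(x)/cos(y)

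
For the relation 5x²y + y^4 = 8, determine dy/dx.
Apply d/dx to both sides, remembering that y depends on x. Each occurrence of y therefore brings in a y' = dy/dx via the chain rule.

With F(x, y) equal to the left-hand side minus the right, differentiate F term by term:
  d/dx[5x^2y] = 5x^2·y' + 10xy
  d/dx[y^4] = 4y^3·y'
  d/dx[-8] = 0
Adding these up, d/dx[F] = 0 becomes
  (10xy) + (5x^2 + 4y^3)·y' = 0,
so isolating y',
  dy/dx = -(10xy)/(5x^2 + 4y^3) = -10xy/(5x^2 + 4y^3)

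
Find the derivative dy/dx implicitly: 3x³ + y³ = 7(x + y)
Apply d/dx to both sides, remembering that y depends on x. Each occurrence of y therefore brings in a y' = dy/dx via the chain rule.

With F(x, y) equal to the left-hand side minus the right, differentiate F term by term:
  d/dx[3x^3] = 9x^2
  d/dx[-7x] = -7
  d/dx[y^3] = 3y^2·y'
  d/dx[-7y] = -7·y'
Adding these up, d/dx[F] = 0 becomes
  (9x^2 - 7) + (3y^2 - 7)·y' = 0,
so isolating y',
  dy/dx = -(9x^2 - 7)/(3y^2 - 7) = (7 - 9x^2)/(3y^2 - 7)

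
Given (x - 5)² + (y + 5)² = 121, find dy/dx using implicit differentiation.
Differentiate the relation implicitly: treat y = y(x) and apply the chain rule, so every y-derivative picks up a y' = dy/dx factor.

With everything moved to the left-hand side, differentiate term by term:
  d/dx[(x - 5)^2] = 2x - 10
  d/dx[(y + 5)^2] = 2·y'(y + 5)
  d/dx[-121] = 0

Separating the contributions that come from x directly and those that come through y:
  without y':      2x - 10
  multiplying y':  2y + 10

so (2x - 10) + (2y + 10)·y' = 0, and therefore
  dy/dx = -(2x - 10)/(2y + 10) = (5 - x)/(y + 5)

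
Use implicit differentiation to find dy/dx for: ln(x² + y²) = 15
Differentiate the relation implicitly: treat y = y(x) and apply the chain rule, so every y-derivative picks up a y' = dy/dx factor.

With everything moved to the left-hand side, differentiate term by term:
  d/dx[ln(x^2 + y^2)] = (2x + 2y·y')/(x^2 + y^2)
  d/dx[-15] = 0

Separating the contributions that come from x directly and those that come through y:
  without y':      2x/(x^2 + y^2)
  multiplying y':  2y/(x^2 + y^2)

so (2x/(x^2 + y^2)) + (2y/(x^2 + y^2))·y' = 0, and therefore
  dy/dx = -(2x/(x^2 + y^2))/(2y/(x^2 + y^2)) = -x/y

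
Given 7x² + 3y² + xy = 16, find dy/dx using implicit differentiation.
Differentiate the relation implicitly: treat y = y(x) and apply the chain rule, so every y-derivative picks up a y' = dy/dx factor.

With everything moved to the left-hand side, differentiate term by term:
  d/dx[7x^2] = 14x
  d/dx[xy] = x·y' + y
  d/dx[3y^2] = 6y·y'
  d/dx[-16] = 0

Separating the contributions that come from x directly and those that come through y:
  without y':      14x + y
  multiplying y':  x + 6y

so (14x + y) + (x + 6y)·y' = 0, and therefore
  dy/dx = -(14x + y)/(x + 6y) = (-14x - y)/(x + 6y)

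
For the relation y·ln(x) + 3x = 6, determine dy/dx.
Differentiate the relation implicitly: treat y = y(x) and apply the chain rule, so every y-derivative picks up a y' = dy/dx factor.

With everything moved to the left-hand side, differentiate term by term:
  d/dx[3x] = 3
  d/dx[y·ln(x)] = y'·ln(x) + y/x
  d/dx[-6] = 0

Separating the contributions that come from x directly and those that come through y:
  without y':      3 + y/x
  multiplying y':  ln(x)

so (3 + y/x) + (ln(x))·y' = 0, and therefore
  dy/dx = -(3 + y/x)/(ln(x))
        = -((3x + y)/x)/(ln(x)) = (-3x - y)/(x·ln(x))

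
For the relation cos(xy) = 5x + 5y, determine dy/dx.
Take d/dx of both sides. Since y is implicitly a function of x, the chain rule attaches a y' = dy/dx factor whenever we differentiate through y.

Set F(x, y) = (left side) − (right side), so the curve is F = 0. Differentiating each term of F:
  d/dx[-5x] = -5
  d/dx[-5y] = -5·y'
  d/dx[cos(xy)] = -(x·y' + y)·sin(xy)

Collecting, the y'-free part is the partial derivative in x and the y' coefficient is the partial derivative in y:
  ∂F/∂x = -y·sin(xy) - 5
  ∂F/∂y = -x·sin(xy) - 5

so d/dx[F(x, y(x))] = ∂F/∂x + (∂F/∂y)·y' = 0. Rearranging,
  dy/dx = -(∂F/∂x)/(∂F/∂y) = -(-y·sin(xy) - 5)/(-x·sin(xy) - 5) = -(y·sin(xy) + 5)/(x·sin(xy) + 5)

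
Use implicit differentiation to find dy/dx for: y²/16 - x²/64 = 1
Differentiate the relation implicitly: treat y = y(x) and apply the chain rule, so every y-derivative picks up a y' = dy/dx factor.

With everything moved to the left-hand side, differentiate term by term:
  d/dx[-x^2/64] = -x/32
  d/dx[y^2/16] = y·y'/8
  d/dx[-1] = 0

Separating the contributions that come from x directly and those that come through y:
  without y':      -x/32
  multiplying y':  y/8

so (-x/32) + (y/8)·y' = 0, and therefore
  dy/dx = -(-x/32)/(y/8) = x/(4y)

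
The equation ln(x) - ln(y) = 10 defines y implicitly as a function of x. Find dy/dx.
Differentiate both sides with respect to x, treating y as y(x). By the chain rule, any term containing y contributes a factor of y' = dy/dx when we differentiate it.

Move every term to one side and write the relation as F(x, y) = 0. Term by term,
  d/dx[ln(x)] = 1/x
  d/dx[-ln(y)] = -y'/y
  d/dx[-10] = 0

The pieces without y' make up ∂F/∂x and the coefficient of y' is ∂F/∂y:
  ∂F/∂x = 1/x,
  ∂F/∂y = -1/y.

Since d/dx[F] = ∂F/∂x + (∂F/∂y)·y' = 0, solve for y':
  (∂F/∂y)·y' = -∂F/∂x
  dy/dx = -(∂F/∂x)/(∂F/∂y) = -(1/x)/(-1/y) = y/x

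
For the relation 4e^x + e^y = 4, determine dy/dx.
Apply d/dx to both sides, remembering that y depends on x. Each occurrence of y therefore brings in a y' = dy/dx via the chain rule.

With F(x, y) equal to the left-hand side minus the right, differentiate F term by term:
  d/dx[4e^(x)] = 4e^(x)
  d/dx[e^(y)] = y'·e^(y)
  d/dx[-4] = 0
Adding these up, d/dx[F] = 0 becomes
  (4e^(x)) + (e^(y))·y' = 0,
so isolating y',
  dy/dx = -(4e^(x))/(e^(y)) = -4e^(x - y)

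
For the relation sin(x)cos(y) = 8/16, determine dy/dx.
Take d/dx of both sides. Since y is implicitly a function of x, the chain rule attaches a y' = dy/dx factor whenever we differentiate through y.

Set F(x, y) = (left side) − (right side), so the curve is F = 0. Differentiating each term of F:
  d/dx[sin(x)·cos(y)] = -y'·sin(x)·sin(y) + cos(x)·cos(y)
  d/dx[-1/2] = 0

Collecting, the y'-free part is the partial derivative in x and the y' coefficient is the partial derivative in y:
  ∂F/∂x = cos(x)·cos(y)
  ∂F/∂y = -sin(x)·sin(y)

so d/dx[F(x, y(x))] = ∂F/∂x + (∂F/∂y)·y' = 0. Rearranging,
  dy/dx = -(∂F/∂x)/(∂F/∂y) = -(cos(x)·cos(y))/(-sin(x)·sin(y)) = 1/(tan(x)·tan(y))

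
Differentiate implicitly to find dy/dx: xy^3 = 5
Differentiate both sides with respect to x, treating y as y(x). By the chain rule, any term containing y contributes a factor of y' = dy/dx when we differentiate it.

Move every term to one side and write the relation as F(x, y) = 0. Term by term,
  d/dx[xy^3] = 3xy^2·y' + y^3
  d/dx[-5] = 0

The pieces without y' make up ∂F/∂x and the coefficient of y' is ∂F/∂y:
  ∂F/∂x = y^3,
  ∂F/∂y = 3xy^2.

Since d/dx[F] = ∂F/∂x + (∂F/∂y)·y' = 0, solve for y':
  (∂F/∂y)·y' = -∂F/∂x
  dy/dx = -(∂F/∂x)/(∂F/∂y) = -(y^3)/(3xy^2) = -y/(3x)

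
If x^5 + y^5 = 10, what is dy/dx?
Apply d/dx to both sides, remembering that y depends on x. Each occurrence of y therefore brings in a y' = dy/dx via the chain rule.

With F(x, y) equal to the left-hand side minus the right, differentiate F term by term:
  d/dx[x^5] = 5x^4
  d/dx[y^5] = 5y^4·y'
  d/dx[-10] = 0
Adding these up, d/dx[F] = 0 becomes
  (5x^4) + (5y^4)·y' = 0,
so isolating y',
  dy/dx = -(5x^4)/(5y^4) = -x^4/y^4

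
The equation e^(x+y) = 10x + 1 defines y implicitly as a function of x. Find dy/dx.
Apply d/dx to both sides, remembering that y depends on x. Each occurrence of y therefore brings in a y' = dy/dx via the chain rule.

With F(x, y) equal to the left-hand side minus the right, differentiate F term by term:
  d/dx[-10x] = -10
  d/dx[e^(x + y)] = (y' + 1)·e^(x + y)
  d/dx[-1] = 0
Adding these up, d/dx[F] = 0 becomes
  (e^(x + y) - 10) + (e^(x + y))·y' = 0,
so isolating y',
  dy/dx = -(e^(x + y) - 10)/(e^(x + y)) = 10e^(-x - y) - 1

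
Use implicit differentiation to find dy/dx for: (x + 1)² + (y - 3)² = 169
Take d/dx of both sides. Since y is implicitly a function of x, the chain rule attaches a y' = dy/dx factor whenever we differentiate through y.

Set F(x, y) = (left side) − (right side), so the curve is F = 0. Differentiating each term of F:
  d/dx[(x + 1)^2] = 2x + 2
  d/dx[(y - 3)^2] = 2·y'(y - 3)
  d/dx[-169] = 0

Collecting, the y'-free part is the partial derivative in x and the y' coefficient is the partial derivative in y:
  ∂F/∂x = 2x + 2
  ∂F/∂y = 2y - 6

so d/dx[F(x, y(x))] = ∂F/∂x + (∂F/∂y)·y' = 0. Rearranging,
  dy/dx = -(∂F/∂x)/(∂F/∂y) = -(2x + 2)/(2y - 6) = (-x - 1)/(y - 3)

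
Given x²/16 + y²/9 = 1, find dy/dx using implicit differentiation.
Take d/dx of both sides. Since y is implicitly a function of x, the chain rule attaches a y' = dy/dx factor whenever we differentiate through y.

Set F(x, y) = (left side) − (right side), so the curve is F = 0. Differentiating each term of F:
  d/dx[x^2/16] = x/8
  d/dx[y^2/9] = 2y·y'/9
  d/dx[-1] = 0

Collecting, the y'-free part is the partial derivative in x and the y' coefficient is the partial derivative in y:
  ∂F/∂x = x/8
  ∂F/∂y = 2y/9

so d/dx[F(x, y(x))] = ∂F/∂x + (∂F/∂y)·y' = 0. Rearranging,
  dy/dx = -(∂F/∂x)/(∂F/∂y) = -(x/8)/(2y/9) = -9x/(16y)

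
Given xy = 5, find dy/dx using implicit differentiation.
Differentiate both sides with respect to x, treating y as y(x). By the chain rule, any term containing y contributes a factor of y' = dy/dx when we differentiate it.

Move every term to one side and write the relation as F(x, y) = 0. Term by term,
  d/dx[xy] = x·y' + y
  d/dx[-5] = 0

The pieces without y' make up ∂F/∂x and the coefficient of y' is ∂F/∂y:
  ∂F/∂x = y,
  ∂F/∂y = x.

Since d/dx[F] = ∂F/∂x + (∂F/∂y)·y' = 0, solve for y':
  (∂F/∂y)·y' = -∂F/∂x
  dy/dx = -(∂F/∂x)/(∂F/∂y) = -(y)/(x) = -y/x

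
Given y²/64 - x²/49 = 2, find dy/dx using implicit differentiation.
Take d/dx of both sides. Since y is implicitly a function of x, the chain rule attaches a y' = dy/dx factor whenever we differentiate through y.

Set F(x, y) = (left side) − (right side), so the curve is F = 0. Differentiating each term of F:
  d/dx[-x^2/49] = -2x/49
  d/dx[y^2/64] = y·y'/32
  d/dx[-2] = 0

Collecting, the y'-free part is the partial derivative in x and the y' coefficient is the partial derivative in y:
  ∂F/∂x = -2x/49
  ∂F/∂y = y/32

so d/dx[F(x, y(x))] = ∂F/∂x + (∂F/∂y)·y' = 0. Rearranging,
  dy/dx = -(∂F/∂x)/(∂F/∂y) = -(-2x/49)/(y/32) = 64x/(49y)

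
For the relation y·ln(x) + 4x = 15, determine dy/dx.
Differentiate the relation implicitly: treat y = y(x) and apply the chain rule, so every y-derivative picks up a y' = dy/dx factor.

With everything moved to the left-hand side, differentiate term by term:
  d/dx[4x] = 4
  d/dx[y·ln(x)] = y'·ln(x) + y/x
  d/dx[-15] = 0

Separating the contributions that come from x directly and those that come through y:
  without y':      4 + y/x
  multiplying y':  ln(x)

so (4 + y/x) + (ln(x))·y' = 0, and therefore
  dy/dx = -(4 + y/x)/(ln(x))
        = -((4x + y)/x)/(ln(x)) = (-4x - y)/(x·ln(x))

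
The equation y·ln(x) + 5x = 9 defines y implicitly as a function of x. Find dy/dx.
Differentiate the relation implicitly: treat y = y(x) and apply the chain rule, so every y-derivative picks up a y' = dy/dx factor.

With everything moved to the left-hand side, differentiate term by term:
  d/dx[5x] = 5
  d/dx[y·ln(x)] = y'·ln(x) + y/x
  d/dx[-9] = 0

Separating the contributions that come from x directly and those that come through y:
  without y':      5 + y/x
  multiplying y':  ln(x)

so (5 + y/x) + (ln(x))·y' = 0, and therefore
  dy/dx = -(5 + y/x)/(ln(x))
        = -((5x + y)/x)/(ln(x)) = (-5x - y)/(x·ln(x))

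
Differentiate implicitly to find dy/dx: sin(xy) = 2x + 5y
Differentiate the relation implicitly: treat y = y(x) and apply the chain rule, so every y-derivative picks up a y' = dy/dx factor.

With everything moved to the left-hand side, differentiate term by term:
  d/dx[-2x] = -2
  d/dx[-5y] = -5·y'
  d/dx[sin(xy)] = (x·y' + y)·cos(xy)

Separating the contributions that come from x directly and those that come through y:
  without y':      y·cos(xy) - 2
  multiplying y':  x·cos(xy) - 5

so (y·cos(xy) - 2) + (x·cos(xy) - 5)·y' = 0, and therefore
  dy/dx = -(y·cos(xy) - 2)/(x·cos(xy) - 5) = (-y·cos(xy) + 2)/(x·cos(xy) - 5)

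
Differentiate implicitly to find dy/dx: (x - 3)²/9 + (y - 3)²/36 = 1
Differentiate both sides with respect to x, treating y as y(x). By the chain rule, any term containing y contributes a factor of y' = dy/dx when we differentiate it.

Move every term to one side and write the relation as F(x, y) = 0. Term by term,
  d/dx[(x - 3)^2/9] = 2x/9 - 2/3
  d/dx[(y - 3)^2/36] = y'(y - 3)/18
  d/dx[-1] = 0

The pieces without y' make up ∂F/∂x and the coefficient of y' is ∂F/∂y:
  ∂F/∂x = 2x/9 - 2/3,
  ∂F/∂y = y/18 - 1/6.

Since d/dx[F] = ∂F/∂x + (∂F/∂y)·y' = 0, solve for y':
  (∂F/∂y)·y' = -∂F/∂x
  dy/dx = -(∂F/∂x)/(∂F/∂y) = -(2x/9 - 2/3)/(y/18 - 1/6)
        = -(2(x - 3)/9)/((y - 3)/18) = 4(3 - x)/(y - 3)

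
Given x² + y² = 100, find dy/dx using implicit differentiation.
Take d/dx of both sides. Since y is implicitly a function of x, the chain rule attaches a y' = dy/dx factor whenever we differentiate through y.

Set F(x, y) = (left side) − (right side), so the curve is F = 0. Differentiating each term of F:
  d/dx[x^2] = 2x
  d/dx[y^2] = 2y·y'
  d/dx[-100] = 0

Collecting, the y'-free part is the partial derivative in x and the y' coefficient is the partial derivative in y:
  ∂F/∂x = 2x
  ∂F/∂y = 2y

so d/dx[F(x, y(x))] = ∂F/∂x + (∂F/∂y)·y' = 0. Rearranging,
  dy/dx = -(∂F/∂x)/(∂F/∂y) = -(2x)/(2y) = -x/y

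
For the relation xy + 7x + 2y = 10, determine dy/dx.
Differentiate the relation implicitly: treat y = y(x) and apply the chain rule, so every y-derivative picks up a y' = dy/dx factor.

With everything moved to the left-hand side, differentiate term by term:
  d/dx[xy] = x·y' + y
  d/dx[7x] = 7
  d/dx[2y] = 2·y'
  d/dx[-10] = 0

Separating the contributions that come from x directly and those that come through y:
  without y':      y + 7
  multiplying y':  x + 2

so (y + 7) + (x + 2)·y' = 0, and therefore
  dy/dx = -(y + 7)/(x + 2) = (-y - 7)/(x + 2)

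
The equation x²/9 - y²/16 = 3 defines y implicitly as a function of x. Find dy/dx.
Apply d/dx to both sides, remembering that y depends on x. Each occurrence of y therefore brings in a y' = dy/dx via the chain rule.

With F(x, y) equal to the left-hand side minus the right, differentiate F term by term:
  d/dx[x^2/9] = 2x/9
  d/dx[-y^2/16] = -y·y'/8
  d/dx[-3] = 0
Adding these up, d/dx[F] = 0 becomes
  (2x/9) + (-y/8)·y' = 0,
so isolating y',
  dy/dx = -(2x/9)/(-y/8) = 16x/(9y)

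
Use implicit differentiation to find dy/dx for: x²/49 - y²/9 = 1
Differentiate the relation implicitly: treat y = y(x) and apply the chain rule, so every y-derivative picks up a y' = dy/dx factor.

With everything moved to the left-hand side, differentiate term by term:
  d/dx[x^2/49] = 2x/49
  d/dx[-y^2/9] = -2y·y'/9
  d/dx[-1] = 0

Separating the contributions that come from x directly and those that come through y:
  without y':      2x/49
  multiplying y':  -2y/9

so (2x/49) + (-2y/9)·y' = 0, and therefore
  dy/dx = -(2x/49)/(-2y/9) = 9x/(49y)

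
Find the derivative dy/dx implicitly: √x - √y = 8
Differentiate the relation implicitly: treat y = y(x) and apply the chain rule, so every y-derivative picks up a y' = dy/dx factor.

With everything moved to the left-hand side, differentiate term by term:
  d/dx[√(x)] = 1/(2√(x))
  d/dx[-√(y)] = -y'/(2√(y))
  d/dx[-8] = 0

Separating the contributions that come from x directly and those that come through y:
  without y':      1/(2√(x))
  multiplying y':  -1/(2√(y))

so (1/(2√(x))) + (-1/(2√(y)))·y' = 0, and therefore
  dy/dx = -(1/(2√(x)))/(-1/(2√(y))) = √(y)/√(x)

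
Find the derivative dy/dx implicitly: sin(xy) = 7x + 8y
Differentiate the relation implicitly: treat y = y(x) and apply the chain rule, so every y-derivative picks up a y' = dy/dx factor.

With everything moved to the left-hand side, differentiate term by term:
  d/dx[-7x] = -7
  d/dx[-8y] = -8·y'
  d/dx[sin(xy)] = (x·y' + y)·cos(xy)

Separating the contributions that come from x directly and those that come through y:
  without y':      y·cos(xy) - 7
  multiplying y':  x·cos(xy) - 8

so (y·cos(xy) - 7) + (x·cos(xy) - 8)·y' = 0, and therefore
  dy/dx = -(y·cos(xy) - 7)/(x·cos(xy) - 8) = (-y·cos(xy) + 7)/(x·cos(xy) - 8)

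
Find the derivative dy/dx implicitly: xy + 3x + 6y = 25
Apply d/dx to both sides, remembering that y depends on x. Each occurrence of y therefore brings in a y' = dy/dx via the chain rule.

With F(x, y) equal to the left-hand side minus the right, differentiate F term by term:
  d/dx[xy] = x·y' + y
  d/dx[3x] = 3
  d/dx[6y] = 6·y'
  d/dx[-25] = 0
Adding these up, d/dx[F] = 0 becomes
  (y + 3) + (x + 6)·y' = 0,
so isolating y',
  dy/dx = -(y + 3)/(x + 6) = (-y - 3)/(x + 6)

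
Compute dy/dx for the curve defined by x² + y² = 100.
Differentiate both sides with respect to x, treating y as y(x). By the chain rule, any term containing y contributes a factor of y' = dy/dx when we differentiate it.

Move every term to one side and write the relation as F(x, y) = 0. Term by term,
  d/dx[x^2] = 2x
  d/dx[y^2] = 2y·y'
  d/dx[-100] = 0

The pieces without y' make up ∂F/∂x and the coefficient of y' is ∂F/∂y:
  ∂F/∂x = 2x,
  ∂F/∂y = 2y.

Since d/dx[F] = ∂F/∂x + (∂F/∂y)·y' = 0, solve for y':
  (∂F/∂y)·y' = -∂F/∂x
  dy/dx = -(∂F/∂x)/(∂F/∂y) = -(2x)/(2y) = -x/y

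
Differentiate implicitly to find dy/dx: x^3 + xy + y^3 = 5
Take d/dx of both sides. Since y is implicitly a function of x, the chain rule attaches a y' = dy/dx factor whenever we differentiate through y.

Set F(x, y) = (left side) − (right side), so the curve is F = 0. Differentiating each term of F:
  d/dx[x^3] = 3x^2
  d/dx[xy] = x·y' + y
  d/dx[y^3] = 3y^2·y'
  d/dx[-5] = 0

Collecting, the y'-free part is the partial derivative in x and the y' coefficient is the partial derivative in y:
  ∂F/∂x = 3x^2 + y
  ∂F/∂y = x + 3y^2

so d/dx[F(x, y(x))] = ∂F/∂x + (∂F/∂y)·y' = 0. Rearranging,
  dy/dx = -(∂F/∂x)/(∂F/∂y) = -(3x^2 + y)/(x + 3y^2) = (-3x^2 - y)/(x + 3y^2)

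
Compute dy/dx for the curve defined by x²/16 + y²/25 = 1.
Differentiate the relation implicitly: treat y = y(x) and apply the chain rule, so every y-derivative picks up a y' = dy/dx factor.

With everything moved to the left-hand side, differentiate term by term:
  d/dx[x^2/16] = x/8
  d/dx[y^2/25] = 2y·y'/25
  d/dx[-1] = 0

Separating the contributions that come from x directly and those that come through y:
  without y':      x/8
  multiplying y':  2y/25

so (x/8) + (2y/25)·y' = 0, and therefore
  dy/dx = -(x/8)/(2y/25) = -25x/(16y)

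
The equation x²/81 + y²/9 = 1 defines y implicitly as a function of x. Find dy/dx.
Differentiate both sides with respect to x, treating y as y(x). By the chain rule, any term containing y contributes a factor of y' = dy/dx when we differentiate it.

Move every term to one side and write the relation as F(x, y) = 0. Term by term,
  d/dx[x^2/81] = 2x/81
  d/dx[y^2/9] = 2y·y'/9
  d/dx[-1] = 0

The pieces without y' make up ∂F/∂x and the coefficient of y' is ∂F/∂y:
  ∂F/∂x = 2x/81,
  ∂F/∂y = 2y/9.

Since d/dx[F] = ∂F/∂x + (∂F/∂y)·y' = 0, solve for y':
  (∂F/∂y)·y' = -∂F/∂x
  dy/dx = -(∂F/∂x)/(∂F/∂y) = -(2x/81)/(2y/9) = -x/(9y)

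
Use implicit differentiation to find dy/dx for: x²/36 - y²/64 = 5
Apply d/dx to both sides, remembering that y depends on x. Each occurrence of y therefore brings in a y' = dy/dx via the chain rule.

With F(x, y) equal to the left-hand side minus the right, differentiate F term by term:
  d/dx[x^2/36] = x/18
  d/dx[-y^2/64] = -y·y'/32
  d/dx[-5] = 0
Adding these up, d/dx[F] = 0 becomes
  (x/18) + (-y/32)·y' = 0,
so isolating y',
  dy/dx = -(x/18)/(-y/32) = 16x/(9y)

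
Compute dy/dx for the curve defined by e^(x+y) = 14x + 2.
Apply d/dx to both sides, remembering that y depends on x. Each occurrence of y therefore brings in a y' = dy/dx via the chain rule.

With F(x, y) equal to the left-hand side minus the right, differentiate F term by term:
  d/dx[-14x] = -14
  d/dx[e^(x + y)] = (y' + 1)·e^(x + y)
  d/dx[-2] = 0
Adding these up, d/dx[F] = 0 becomes
  (e^(x + y) - 14) + (e^(x + y))·y' = 0,
so isolating y',
  dy/dx = -(e^(x + y) - 14)/(e^(x + y)) = 14e^(-x - y) - 1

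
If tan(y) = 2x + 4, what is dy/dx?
Differentiate both sides with respect to x, treating y as y(x). By the chain rule, any term containing y contributes a factor of y' = dy/dx when we differentiate it.

Move every term to one side and write the relation as F(x, y) = 0. Term by term,
  d/dx[-2x] = -2
  d/dx[tan(y)] = y'(tan(y)^2 + 1)
  d/dx[-4] = 0

The pieces without y' make up ∂F/∂x and the coefficient of y' is ∂F/∂y:
  ∂F/∂x = -2,
  ∂F/∂y = tan(y)^2 + 1.

Since d/dx[F] = ∂F/∂x + (∂F/∂y)·y' = 0, solve for y':
  (∂F/∂y)·y' = -∂F/∂x
  dy/dx = -(∂F/∂x)/(∂F/∂y) = -(-2)/(tan(y)^2 + 1) = 2cos(y)^2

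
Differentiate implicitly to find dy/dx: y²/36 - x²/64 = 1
Take d/dx of both sides. Since y is implicitly a function of x, the chain rule attaches a y' = dy/dx factor whenever we differentiate through y.

Set F(x, y) = (left side) − (right side), so the curve is F = 0. Differentiating each term of F:
  d/dx[-x^2/64] = -x/32
  d/dx[y^2/36] = y·y'/18
  d/dx[-1] = 0

Collecting, the y'-free part is the partial derivative in x and the y' coefficient is the partial derivative in y:
  ∂F/∂x = -x/32
  ∂F/∂y = y/18

so d/dx[F(x, y(x))] = ∂F/∂x + (∂F/∂y)·y' = 0. Rearranging,
  dy/dx = -(∂F/∂x)/(∂F/∂y) = -(-x/32)/(y/18) = 9x/(16y)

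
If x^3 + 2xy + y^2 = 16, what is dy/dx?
Apply d/dx to both sides, remembering that y depends on x. Each occurrence of y therefore brings in a y' = dy/dx via the chain rule.

With F(x, y) equal to the left-hand side minus the right, differentiate F term by term:
  d/dx[x^3] = 3x^2
  d/dx[2xy] = 2x·y' + 2y
  d/dx[y^2] = 2y·y'
  d/dx[-16] = 0
Adding these up, d/dx[F] = 0 becomes
  (3x^2 + 2y) + (2x + 2y)·y' = 0,
so isolating y',
  dy/dx = -(3x^2 + 2y)/(2x + 2y) = (-3x^2/2 - y)/(x + y)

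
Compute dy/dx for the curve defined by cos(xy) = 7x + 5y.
Take d/dx of both sides. Since y is implicitly a function of x, the chain rule attaches a y' = dy/dx factor whenever we differentiate through y.

Set F(x, y) = (left side) − (right side), so the curve is F = 0. Differentiating each term of F:
  d/dx[-7x] = -7
  d/dx[-5y] = -5·y'
  d/dx[cos(xy)] = -(x·y' + y)·sin(xy)

Collecting, the y'-free part is the partial derivative in x and the y' coefficient is the partial derivative in y:
  ∂F/∂x = -y·sin(xy) - 7
  ∂F/∂y = -x·sin(xy) - 5

so d/dx[F(x, y(x))] = ∂F/∂x + (∂F/∂y)·y' = 0. Rearranging,
  dy/dx = -(∂F/∂x)/(∂F/∂y) = -(-y·sin(xy) - 7)/(-x·sin(xy) - 5) = -(y·sin(xy) + 7)/(x·sin(xy) + 5)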